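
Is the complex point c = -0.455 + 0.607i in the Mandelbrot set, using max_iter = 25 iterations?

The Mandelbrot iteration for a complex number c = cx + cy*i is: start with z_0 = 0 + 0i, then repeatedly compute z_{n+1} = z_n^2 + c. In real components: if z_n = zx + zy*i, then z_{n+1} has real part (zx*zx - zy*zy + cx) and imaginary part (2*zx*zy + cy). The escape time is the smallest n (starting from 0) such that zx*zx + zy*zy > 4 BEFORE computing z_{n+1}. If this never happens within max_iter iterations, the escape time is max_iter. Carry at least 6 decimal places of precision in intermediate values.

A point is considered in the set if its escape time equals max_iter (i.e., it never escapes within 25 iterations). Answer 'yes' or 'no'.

z_0 = 0 + 0i, c = -0.4550 + 0.6070i
Iter 1: z = -0.4550 + 0.6070i, |z|^2 = 0.5755
Iter 2: z = -0.6164 + 0.0546i, |z|^2 = 0.3830
Iter 3: z = -0.0780 + 0.5396i, |z|^2 = 0.2973
Iter 4: z = -0.7401 + 0.5228i, |z|^2 = 0.8211
Iter 5: z = -0.1805 + -0.1669i, |z|^2 = 0.0604
Iter 6: z = -0.4503 + 0.6673i, |z|^2 = 0.6480
Iter 7: z = -0.6975 + 0.0061i, |z|^2 = 0.4865
Iter 8: z = 0.0315 + 0.5985i, |z|^2 = 0.3592
Iter 9: z = -0.8122 + 0.6447i, |z|^2 = 1.0752
Iter 10: z = -0.2109 + -0.4402i, |z|^2 = 0.2382
Iter 11: z = -0.6042 + 0.7927i, |z|^2 = 0.9935
Iter 12: z = -0.7183 + -0.3510i, |z|^2 = 0.6391
Iter 13: z = -0.0623 + 1.1112i, |z|^2 = 1.2386
Iter 14: z = -1.6858 + 0.4686i, |z|^2 = 3.0617
Iter 15: z = 2.1675 + -0.9730i, |z|^2 = 5.6447
Escaped at iteration 15

Answer: no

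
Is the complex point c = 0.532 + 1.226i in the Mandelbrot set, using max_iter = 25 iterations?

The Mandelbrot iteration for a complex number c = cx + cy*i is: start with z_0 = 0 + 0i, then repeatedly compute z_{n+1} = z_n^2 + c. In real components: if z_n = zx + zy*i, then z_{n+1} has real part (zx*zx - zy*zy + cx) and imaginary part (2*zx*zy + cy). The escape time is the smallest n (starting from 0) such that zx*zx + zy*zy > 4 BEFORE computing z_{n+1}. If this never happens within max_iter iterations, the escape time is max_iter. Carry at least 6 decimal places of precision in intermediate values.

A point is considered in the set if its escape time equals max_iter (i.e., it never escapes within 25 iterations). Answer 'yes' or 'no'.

z_0 = 0 + 0i, c = 0.5320 + 1.2260i
Iter 1: z = 0.5320 + 1.2260i, |z|^2 = 1.7861
Iter 2: z = -0.6881 + 2.5305i, |z|^2 = 6.8767
Escaped at iteration 2

Answer: no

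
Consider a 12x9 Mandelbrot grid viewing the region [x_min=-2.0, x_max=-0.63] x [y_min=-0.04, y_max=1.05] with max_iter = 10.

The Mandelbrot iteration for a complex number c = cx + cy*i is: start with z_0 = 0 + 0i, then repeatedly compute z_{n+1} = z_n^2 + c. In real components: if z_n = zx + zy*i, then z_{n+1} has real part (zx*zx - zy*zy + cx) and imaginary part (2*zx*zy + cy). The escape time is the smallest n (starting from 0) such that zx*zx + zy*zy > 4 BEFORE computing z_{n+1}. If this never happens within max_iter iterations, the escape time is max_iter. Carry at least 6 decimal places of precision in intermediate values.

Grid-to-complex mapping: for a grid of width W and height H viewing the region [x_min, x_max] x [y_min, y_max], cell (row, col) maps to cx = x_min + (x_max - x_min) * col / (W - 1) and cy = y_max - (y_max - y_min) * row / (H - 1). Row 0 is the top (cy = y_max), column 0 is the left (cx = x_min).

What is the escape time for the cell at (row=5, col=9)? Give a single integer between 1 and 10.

z_0 = 0 + 0i, c = -0.8791 + 0.3688i
Iter 1: z = -0.8791 + 0.3688i, |z|^2 = 0.9088
Iter 2: z = -0.2423 + -0.2796i, |z|^2 = 0.1369
Iter 3: z = -0.8986 + 0.5042i, |z|^2 = 1.0616
Iter 4: z = -0.3259 + -0.5374i, |z|^2 = 0.3950
Iter 5: z = -1.0617 + 0.7190i, |z|^2 = 1.6441
Iter 6: z = -0.2690 + -1.1580i, |z|^2 = 1.4133
Iter 7: z = -2.1477 + 0.9917i, |z|^2 = 5.5959
Escaped at iteration 7

Answer: 7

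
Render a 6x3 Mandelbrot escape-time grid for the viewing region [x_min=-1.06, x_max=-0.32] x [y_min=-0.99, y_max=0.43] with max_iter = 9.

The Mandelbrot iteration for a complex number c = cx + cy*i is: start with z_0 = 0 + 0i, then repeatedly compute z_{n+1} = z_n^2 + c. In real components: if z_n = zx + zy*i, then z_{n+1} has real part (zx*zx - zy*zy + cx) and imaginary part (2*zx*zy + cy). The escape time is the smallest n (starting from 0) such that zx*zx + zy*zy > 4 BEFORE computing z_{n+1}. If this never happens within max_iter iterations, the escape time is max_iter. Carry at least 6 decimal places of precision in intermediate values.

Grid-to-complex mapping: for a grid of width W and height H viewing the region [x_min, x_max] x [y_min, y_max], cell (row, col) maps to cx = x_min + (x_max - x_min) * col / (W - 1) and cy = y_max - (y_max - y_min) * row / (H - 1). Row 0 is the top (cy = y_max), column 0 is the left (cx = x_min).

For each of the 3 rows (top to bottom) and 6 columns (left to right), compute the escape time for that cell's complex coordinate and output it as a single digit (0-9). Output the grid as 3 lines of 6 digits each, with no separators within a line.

Answer: 668999
999999
333445

Derivation:
(row=0, col=0): c = -1.0600 + 0.4300i → escape time 6
(row=0, col=1): c = -0.9120 + 0.4300i → escape time 6
(row=0, col=2): c = -0.7640 + 0.4300i → escape time 8
(row=0, col=3): c = -0.6160 + 0.4300i → escape time 9
(row=0, col=4): c = -0.4680 + 0.4300i → escape time 9
(row=0, col=5): c = -0.3200 + 0.4300i → escape time 9
(row=1, col=0): c = -1.0600 + -0.2800i → escape time 9
(row=1, col=1): c = -0.9120 + -0.2800i → escape time 9
(row=1, col=2): c = -0.7640 + -0.2800i → escape time 9
(row=1, col=3): c = -0.6160 + -0.2800i → escape time 9
(row=1, col=4): c = -0.4680 + -0.2800i → escape time 9
(row=1, col=5): c = -0.3200 + -0.2800i → escape time 9
(row=2, col=0): c = -1.0600 + -0.9900i → escape time 3
(row=2, col=1): c = -0.9120 + -0.9900i → escape time 3
(row=2, col=2): c = -0.7640 + -0.9900i → escape time 3
(row=2, col=3): c = -0.6160 + -0.9900i → escape time 4
(row=2, col=4): c = -0.4680 + -0.9900i → escape time 4
(row=2, col=5): c = -0.3200 + -0.9900i → escape time 5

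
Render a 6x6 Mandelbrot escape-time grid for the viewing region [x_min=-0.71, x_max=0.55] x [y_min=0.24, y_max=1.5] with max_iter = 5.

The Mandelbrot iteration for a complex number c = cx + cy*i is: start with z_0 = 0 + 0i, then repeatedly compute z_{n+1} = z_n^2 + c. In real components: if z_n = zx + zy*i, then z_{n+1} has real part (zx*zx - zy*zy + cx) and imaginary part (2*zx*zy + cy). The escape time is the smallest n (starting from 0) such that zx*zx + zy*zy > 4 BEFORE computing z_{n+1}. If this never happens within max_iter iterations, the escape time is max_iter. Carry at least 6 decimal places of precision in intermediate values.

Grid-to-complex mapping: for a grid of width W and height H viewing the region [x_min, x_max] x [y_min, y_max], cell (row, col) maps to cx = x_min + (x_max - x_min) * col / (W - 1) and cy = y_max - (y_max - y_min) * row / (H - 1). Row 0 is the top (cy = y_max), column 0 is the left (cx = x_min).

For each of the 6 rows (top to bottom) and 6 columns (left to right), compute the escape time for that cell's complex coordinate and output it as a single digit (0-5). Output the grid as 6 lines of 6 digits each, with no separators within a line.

(row=0, col=0): c = -0.7100 + 1.5000i → escape time 2
(row=0, col=1): c = -0.4580 + 1.5000i → escape time 2
(row=0, col=2): c = -0.2060 + 1.5000i → escape time 2
(row=0, col=3): c = 0.0460 + 1.5000i → escape time 2
(row=0, col=4): c = 0.2980 + 1.5000i → escape time 2
(row=0, col=5): c = 0.5500 + 1.5000i → escape time 2
(row=1, col=0): c = -0.7100 + 1.2480i → escape time 3
(row=1, col=1): c = -0.4580 + 1.2480i → escape time 3
(row=1, col=2): c = -0.2060 + 1.2480i → escape time 3
(row=1, col=3): c = 0.0460 + 1.2480i → escape time 2
(row=1, col=4): c = 0.2980 + 1.2480i → escape time 2
(row=1, col=5): c = 0.5500 + 1.2480i → escape time 2
(row=2, col=0): c = -0.7100 + 0.9960i → escape time 3
(row=2, col=1): c = -0.4580 + 0.9960i → escape time 4
(row=2, col=2): c = -0.2060 + 0.9960i → escape time 5
(row=2, col=3): c = 0.0460 + 0.9960i → escape time 5
(row=2, col=4): c = 0.2980 + 0.9960i → escape time 3
(row=2, col=5): c = 0.5500 + 0.9960i → escape time 2
(row=3, col=0): c = -0.7100 + 0.7440i → escape time 4
(row=3, col=1): c = -0.4580 + 0.7440i → escape time 5
(row=3, col=2): c = -0.2060 + 0.7440i → escape time 5
(row=3, col=3): c = 0.0460 + 0.7440i → escape time 5
(row=3, col=4): c = 0.2980 + 0.7440i → escape time 5
(row=3, col=5): c = 0.5500 + 0.7440i → escape time 3
(row=4, col=0): c = -0.7100 + 0.4920i → escape time 5
(row=4, col=1): c = -0.4580 + 0.4920i → escape time 5
(row=4, col=2): c = -0.2060 + 0.4920i → escape time 5
(row=4, col=3): c = 0.0460 + 0.4920i → escape time 5
(row=4, col=4): c = 0.2980 + 0.4920i → escape time 5
(row=4, col=5): c = 0.5500 + 0.4920i → escape time 4
(row=5, col=0): c = -0.7100 + 0.2400i → escape time 5
(row=5, col=1): c = -0.4580 + 0.2400i → escape time 5
(row=5, col=2): c = -0.2060 + 0.2400i → escape time 5
(row=5, col=3): c = 0.0460 + 0.2400i → escape time 5
(row=5, col=4): c = 0.2980 + 0.2400i → escape time 5
(row=5, col=5): c = 0.5500 + 0.2400i → escape time 4

Answer: 222222
333222
345532
455553
555554
555554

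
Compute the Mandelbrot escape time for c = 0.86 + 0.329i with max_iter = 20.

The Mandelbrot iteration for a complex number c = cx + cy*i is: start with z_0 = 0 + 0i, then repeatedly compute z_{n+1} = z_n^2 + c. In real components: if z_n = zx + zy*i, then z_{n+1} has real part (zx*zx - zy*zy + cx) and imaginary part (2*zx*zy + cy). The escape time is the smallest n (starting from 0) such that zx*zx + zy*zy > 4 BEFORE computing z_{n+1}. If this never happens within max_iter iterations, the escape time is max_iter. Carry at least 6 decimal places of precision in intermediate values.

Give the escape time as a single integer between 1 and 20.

z_0 = 0 + 0i, c = 0.8600 + 0.3290i
Iter 1: z = 0.8600 + 0.3290i, |z|^2 = 0.8478
Iter 2: z = 1.4914 + 0.8949i, |z|^2 = 3.0250
Iter 3: z = 2.2833 + 2.9982i, |z|^2 = 14.2027
Escaped at iteration 3

Answer: 3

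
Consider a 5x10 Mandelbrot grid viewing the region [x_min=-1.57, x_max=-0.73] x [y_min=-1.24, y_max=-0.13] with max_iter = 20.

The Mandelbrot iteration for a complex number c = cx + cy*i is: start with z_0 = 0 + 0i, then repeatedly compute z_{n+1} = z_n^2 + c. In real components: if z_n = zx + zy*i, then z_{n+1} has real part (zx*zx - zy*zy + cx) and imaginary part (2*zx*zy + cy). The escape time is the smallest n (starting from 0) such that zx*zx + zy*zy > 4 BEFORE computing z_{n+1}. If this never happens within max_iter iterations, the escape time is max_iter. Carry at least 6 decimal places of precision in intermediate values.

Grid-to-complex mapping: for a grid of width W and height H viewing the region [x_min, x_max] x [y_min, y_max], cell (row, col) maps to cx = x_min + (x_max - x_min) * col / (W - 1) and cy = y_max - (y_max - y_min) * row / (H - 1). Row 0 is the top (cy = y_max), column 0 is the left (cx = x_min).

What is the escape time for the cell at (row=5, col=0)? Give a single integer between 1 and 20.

z_0 = 0 + 0i, c = -1.5700 + -0.7467i
Iter 1: z = -1.5700 + -0.7467i, |z|^2 = 3.0224
Iter 2: z = 0.3374 + 1.5979i, |z|^2 = 2.6670
Iter 3: z = -4.0093 + 0.3315i, |z|^2 = 16.1848
Escaped at iteration 3

Answer: 3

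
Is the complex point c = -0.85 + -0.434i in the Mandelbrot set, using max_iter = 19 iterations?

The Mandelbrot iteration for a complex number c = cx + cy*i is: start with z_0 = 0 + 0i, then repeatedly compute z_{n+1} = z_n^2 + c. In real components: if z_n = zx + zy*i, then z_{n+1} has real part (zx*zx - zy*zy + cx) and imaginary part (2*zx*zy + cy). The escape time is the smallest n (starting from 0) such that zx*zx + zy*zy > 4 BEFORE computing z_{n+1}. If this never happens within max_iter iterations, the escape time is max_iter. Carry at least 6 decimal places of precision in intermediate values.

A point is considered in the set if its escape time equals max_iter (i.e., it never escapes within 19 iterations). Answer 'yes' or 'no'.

z_0 = 0 + 0i, c = -0.8500 + -0.4340i
Iter 1: z = -0.8500 + -0.4340i, |z|^2 = 0.9109
Iter 2: z = -0.3159 + 0.3038i, |z|^2 = 0.1921
Iter 3: z = -0.8425 + -0.6259i, |z|^2 = 1.1016
Iter 4: z = -0.5319 + 0.6207i, |z|^2 = 0.6682
Iter 5: z = -0.9523 + -1.0943i, |z|^2 = 2.1045
Iter 6: z = -1.1406 + 1.6503i, |z|^2 = 4.0245
Escaped at iteration 6

Answer: no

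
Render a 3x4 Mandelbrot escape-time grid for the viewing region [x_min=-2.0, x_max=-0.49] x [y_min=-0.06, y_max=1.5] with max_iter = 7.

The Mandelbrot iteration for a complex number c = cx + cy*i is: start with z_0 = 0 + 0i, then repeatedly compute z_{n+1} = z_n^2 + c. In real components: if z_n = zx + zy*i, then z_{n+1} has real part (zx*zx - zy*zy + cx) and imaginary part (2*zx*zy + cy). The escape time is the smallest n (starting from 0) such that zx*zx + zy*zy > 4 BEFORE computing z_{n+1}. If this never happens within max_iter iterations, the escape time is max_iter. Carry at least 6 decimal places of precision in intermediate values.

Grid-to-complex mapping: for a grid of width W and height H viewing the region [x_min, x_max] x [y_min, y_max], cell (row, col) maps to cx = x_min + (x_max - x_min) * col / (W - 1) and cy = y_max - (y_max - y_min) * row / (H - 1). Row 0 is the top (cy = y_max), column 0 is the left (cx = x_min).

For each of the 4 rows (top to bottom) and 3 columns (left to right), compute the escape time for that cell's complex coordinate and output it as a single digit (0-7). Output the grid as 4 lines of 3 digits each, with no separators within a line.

(row=0, col=0): c = -2.0000 + 1.5000i → escape time 1
(row=0, col=1): c = -1.2450 + 1.5000i → escape time 2
(row=0, col=2): c = -0.4900 + 1.5000i → escape time 2
(row=1, col=0): c = -2.0000 + 0.9800i → escape time 1
(row=1, col=1): c = -1.2450 + 0.9800i → escape time 3
(row=1, col=2): c = -0.4900 + 0.9800i → escape time 4
(row=2, col=0): c = -2.0000 + 0.4600i → escape time 1
(row=2, col=1): c = -1.2450 + 0.4600i → escape time 6
(row=2, col=2): c = -0.4900 + 0.4600i → escape time 7
(row=3, col=0): c = -2.0000 + -0.0600i → escape time 1
(row=3, col=1): c = -1.2450 + -0.0600i → escape time 7
(row=3, col=2): c = -0.4900 + -0.0600i → escape time 7

Answer: 122
134
167
177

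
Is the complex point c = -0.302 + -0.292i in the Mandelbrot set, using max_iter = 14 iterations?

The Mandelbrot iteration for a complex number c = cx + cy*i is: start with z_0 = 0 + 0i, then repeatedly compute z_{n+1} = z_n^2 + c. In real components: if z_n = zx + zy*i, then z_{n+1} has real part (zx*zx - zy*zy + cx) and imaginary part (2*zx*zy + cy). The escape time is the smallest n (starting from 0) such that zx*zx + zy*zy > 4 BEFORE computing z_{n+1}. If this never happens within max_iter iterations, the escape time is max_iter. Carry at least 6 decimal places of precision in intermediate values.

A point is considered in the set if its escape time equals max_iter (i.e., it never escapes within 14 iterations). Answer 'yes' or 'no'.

z_0 = 0 + 0i, c = -0.3020 + -0.2920i
Iter 1: z = -0.3020 + -0.2920i, |z|^2 = 0.1765
Iter 2: z = -0.2961 + -0.1156i, |z|^2 = 0.1010
Iter 3: z = -0.2277 + -0.2235i, |z|^2 = 0.1018
Iter 4: z = -0.3001 + -0.1902i, |z|^2 = 0.1262
Iter 5: z = -0.2481 + -0.1778i, |z|^2 = 0.0932
Iter 6: z = -0.2721 + -0.2038i, |z|^2 = 0.1155
Iter 7: z = -0.2695 + -0.1811i, |z|^2 = 0.1054
Iter 8: z = -0.2622 + -0.1944i, |z|^2 = 0.1065
Iter 9: z = -0.2710 + -0.1901i, |z|^2 = 0.1096
Iter 10: z = -0.2647 + -0.1890i, |z|^2 = 0.1058
Iter 11: z = -0.2677 + -0.1920i, |z|^2 = 0.1085
Iter 12: z = -0.2672 + -0.1892i, |z|^2 = 0.1072
Iter 13: z = -0.2664 + -0.1909i, |z|^2 = 0.1074
Did not escape in 14 iterations → in set

Answer: yes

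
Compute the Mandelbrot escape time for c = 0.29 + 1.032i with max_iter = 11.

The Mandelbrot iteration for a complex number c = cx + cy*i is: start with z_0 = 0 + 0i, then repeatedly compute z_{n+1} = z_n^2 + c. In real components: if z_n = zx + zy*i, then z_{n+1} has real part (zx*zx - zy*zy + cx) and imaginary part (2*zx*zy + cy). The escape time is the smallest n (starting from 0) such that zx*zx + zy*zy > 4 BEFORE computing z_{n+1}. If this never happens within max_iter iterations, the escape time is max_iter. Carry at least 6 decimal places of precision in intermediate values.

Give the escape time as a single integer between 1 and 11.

Answer: 3

Derivation:
z_0 = 0 + 0i, c = 0.2900 + 1.0320i
Iter 1: z = 0.2900 + 1.0320i, |z|^2 = 1.1491
Iter 2: z = -0.6909 + 1.6306i, |z|^2 = 3.1361
Iter 3: z = -1.8913 + -1.2212i, |z|^2 = 5.0685
Escaped at iteration 3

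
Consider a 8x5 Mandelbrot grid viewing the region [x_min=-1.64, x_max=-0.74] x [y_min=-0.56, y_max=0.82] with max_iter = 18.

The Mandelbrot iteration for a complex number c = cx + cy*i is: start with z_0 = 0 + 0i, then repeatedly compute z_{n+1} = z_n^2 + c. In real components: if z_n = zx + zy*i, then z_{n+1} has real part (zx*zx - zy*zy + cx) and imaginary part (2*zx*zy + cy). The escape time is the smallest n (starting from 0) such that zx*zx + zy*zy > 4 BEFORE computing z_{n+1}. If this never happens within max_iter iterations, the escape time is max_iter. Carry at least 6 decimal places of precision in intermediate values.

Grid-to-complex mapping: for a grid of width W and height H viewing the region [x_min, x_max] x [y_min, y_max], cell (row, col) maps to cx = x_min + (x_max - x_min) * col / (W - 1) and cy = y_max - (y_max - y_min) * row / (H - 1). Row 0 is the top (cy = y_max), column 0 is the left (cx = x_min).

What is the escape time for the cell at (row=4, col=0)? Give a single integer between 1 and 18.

z_0 = 0 + 0i, c = -1.6400 + -0.5600i
Iter 1: z = -1.6400 + -0.5600i, |z|^2 = 3.0032
Iter 2: z = 0.7360 + 1.2768i, |z|^2 = 2.1719
Iter 3: z = -2.7285 + 1.3194i, |z|^2 = 9.1858
Escaped at iteration 3

Answer: 3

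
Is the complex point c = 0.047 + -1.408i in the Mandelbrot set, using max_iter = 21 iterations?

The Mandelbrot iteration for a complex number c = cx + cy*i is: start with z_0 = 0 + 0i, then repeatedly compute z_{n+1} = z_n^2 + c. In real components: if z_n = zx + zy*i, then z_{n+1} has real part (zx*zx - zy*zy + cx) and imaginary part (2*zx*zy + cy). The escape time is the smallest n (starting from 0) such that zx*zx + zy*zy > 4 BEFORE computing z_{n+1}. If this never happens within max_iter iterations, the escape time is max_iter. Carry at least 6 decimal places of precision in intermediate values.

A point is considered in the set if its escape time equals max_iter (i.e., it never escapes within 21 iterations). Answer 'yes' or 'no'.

Answer: no

Derivation:
z_0 = 0 + 0i, c = 0.0470 + -1.4080i
Iter 1: z = 0.0470 + -1.4080i, |z|^2 = 1.9847
Iter 2: z = -1.9333 + -1.5404i, |z|^2 = 6.1102
Escaped at iteration 2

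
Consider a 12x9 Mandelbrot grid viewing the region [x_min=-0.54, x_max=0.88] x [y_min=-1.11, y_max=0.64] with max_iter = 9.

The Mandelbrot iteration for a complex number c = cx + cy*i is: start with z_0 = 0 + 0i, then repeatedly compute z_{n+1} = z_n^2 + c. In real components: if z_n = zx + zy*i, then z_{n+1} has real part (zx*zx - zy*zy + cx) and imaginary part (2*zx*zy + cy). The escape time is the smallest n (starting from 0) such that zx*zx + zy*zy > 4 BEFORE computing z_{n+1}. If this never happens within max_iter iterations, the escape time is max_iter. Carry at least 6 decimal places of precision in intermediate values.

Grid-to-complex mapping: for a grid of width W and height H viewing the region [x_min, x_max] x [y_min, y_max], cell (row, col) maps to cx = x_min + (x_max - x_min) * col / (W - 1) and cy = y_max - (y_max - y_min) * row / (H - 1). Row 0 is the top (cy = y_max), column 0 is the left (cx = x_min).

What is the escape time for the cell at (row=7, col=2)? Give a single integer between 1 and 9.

z_0 = 0 + 0i, c = -0.2818 + -0.8912i
Iter 1: z = -0.2818 + -0.8912i, |z|^2 = 0.8737
Iter 2: z = -0.9967 + -0.3889i, |z|^2 = 1.1447
Iter 3: z = 0.5604 + -0.1160i, |z|^2 = 0.3275
Iter 4: z = 0.0188 + -1.0212i, |z|^2 = 1.0433
Iter 5: z = -1.3244 + -0.9296i, |z|^2 = 2.6181
Iter 6: z = 0.6081 + 1.5710i, |z|^2 = 2.8378
Iter 7: z = -2.3801 + 1.0194i, |z|^2 = 6.7040
Escaped at iteration 7

Answer: 7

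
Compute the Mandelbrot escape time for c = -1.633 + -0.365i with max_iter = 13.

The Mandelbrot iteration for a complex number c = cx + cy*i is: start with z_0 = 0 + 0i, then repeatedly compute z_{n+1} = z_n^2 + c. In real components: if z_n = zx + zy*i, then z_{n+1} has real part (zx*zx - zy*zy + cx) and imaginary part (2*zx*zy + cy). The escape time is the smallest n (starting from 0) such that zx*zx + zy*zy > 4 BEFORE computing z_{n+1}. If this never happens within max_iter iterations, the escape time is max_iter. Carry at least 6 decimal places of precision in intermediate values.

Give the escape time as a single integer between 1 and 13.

z_0 = 0 + 0i, c = -1.6330 + -0.3650i
Iter 1: z = -1.6330 + -0.3650i, |z|^2 = 2.7999
Iter 2: z = 0.9005 + 0.8271i, |z|^2 = 1.4949
Iter 3: z = -1.5062 + 1.1245i, |z|^2 = 3.5333
Iter 4: z = -0.6288 + -3.7526i, |z|^2 = 14.4776
Escaped at iteration 4

Answer: 4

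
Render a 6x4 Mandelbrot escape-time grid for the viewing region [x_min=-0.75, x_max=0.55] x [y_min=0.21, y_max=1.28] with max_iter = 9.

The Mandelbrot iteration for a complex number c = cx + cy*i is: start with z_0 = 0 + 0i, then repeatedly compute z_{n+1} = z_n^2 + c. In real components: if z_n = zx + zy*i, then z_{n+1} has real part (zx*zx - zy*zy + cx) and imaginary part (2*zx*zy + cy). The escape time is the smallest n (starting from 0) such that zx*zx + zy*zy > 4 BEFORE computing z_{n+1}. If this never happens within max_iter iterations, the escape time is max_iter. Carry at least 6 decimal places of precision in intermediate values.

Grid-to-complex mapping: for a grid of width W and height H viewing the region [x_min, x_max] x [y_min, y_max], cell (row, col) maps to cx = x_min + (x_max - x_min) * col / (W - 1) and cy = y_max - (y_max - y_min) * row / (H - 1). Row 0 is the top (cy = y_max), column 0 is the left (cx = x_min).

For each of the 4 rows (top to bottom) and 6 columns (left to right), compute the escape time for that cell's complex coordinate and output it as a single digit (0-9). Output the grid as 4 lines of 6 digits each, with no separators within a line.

Answer: 333222
447643
699994
999994

Derivation:
(row=0, col=0): c = -0.7500 + 1.2800i → escape time 3
(row=0, col=1): c = -0.4900 + 1.2800i → escape time 3
(row=0, col=2): c = -0.2300 + 1.2800i → escape time 3
(row=0, col=3): c = 0.0300 + 1.2800i → escape time 2
(row=0, col=4): c = 0.2900 + 1.2800i → escape time 2
(row=0, col=5): c = 0.5500 + 1.2800i → escape time 2
(row=1, col=0): c = -0.7500 + 0.9233i → escape time 4
(row=1, col=1): c = -0.4900 + 0.9233i → escape time 4
(row=1, col=2): c = -0.2300 + 0.9233i → escape time 7
(row=1, col=3): c = 0.0300 + 0.9233i → escape time 6
(row=1, col=4): c = 0.2900 + 0.9233i → escape time 4
(row=1, col=5): c = 0.5500 + 0.9233i → escape time 3
(row=2, col=0): c = -0.7500 + 0.5667i → escape time 6
(row=2, col=1): c = -0.4900 + 0.5667i → escape time 9
(row=2, col=2): c = -0.2300 + 0.5667i → escape time 9
(row=2, col=3): c = 0.0300 + 0.5667i → escape time 9
(row=2, col=4): c = 0.2900 + 0.5667i → escape time 9
(row=2, col=5): c = 0.5500 + 0.5667i → escape time 4
(row=3, col=0): c = -0.7500 + 0.2100i → escape time 9
(row=3, col=1): c = -0.4900 + 0.2100i → escape time 9
(row=3, col=2): c = -0.2300 + 0.2100i → escape time 9
(row=3, col=3): c = 0.0300 + 0.2100i → escape time 9
(row=3, col=4): c = 0.2900 + 0.2100i → escape time 9
(row=3, col=5): c = 0.5500 + 0.2100i → escape time 4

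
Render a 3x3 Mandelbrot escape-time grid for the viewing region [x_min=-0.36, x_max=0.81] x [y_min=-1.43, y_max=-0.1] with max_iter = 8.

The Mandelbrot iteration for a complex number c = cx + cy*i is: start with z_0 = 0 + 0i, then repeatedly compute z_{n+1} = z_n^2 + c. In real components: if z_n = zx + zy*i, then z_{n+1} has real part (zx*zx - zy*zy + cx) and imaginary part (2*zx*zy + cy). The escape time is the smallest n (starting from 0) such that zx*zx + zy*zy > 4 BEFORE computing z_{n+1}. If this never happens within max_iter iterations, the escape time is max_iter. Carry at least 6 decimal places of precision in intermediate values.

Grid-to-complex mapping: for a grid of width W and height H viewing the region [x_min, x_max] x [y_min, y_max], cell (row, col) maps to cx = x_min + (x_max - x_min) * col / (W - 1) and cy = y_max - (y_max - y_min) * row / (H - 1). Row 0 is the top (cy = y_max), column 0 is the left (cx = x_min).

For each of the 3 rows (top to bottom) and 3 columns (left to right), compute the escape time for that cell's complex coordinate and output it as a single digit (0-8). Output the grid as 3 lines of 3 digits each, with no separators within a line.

(row=0, col=0): c = -0.3600 + -0.1000i → escape time 8
(row=0, col=1): c = 0.2250 + -0.1000i → escape time 8
(row=0, col=2): c = 0.8100 + -0.1000i → escape time 3
(row=1, col=0): c = -0.3600 + -0.7650i → escape time 7
(row=1, col=1): c = 0.2250 + -0.7650i → escape time 5
(row=1, col=2): c = 0.8100 + -0.7650i → escape time 2
(row=2, col=0): c = -0.3600 + -1.4300i → escape time 2
(row=2, col=1): c = 0.2250 + -1.4300i → escape time 2
(row=2, col=2): c = 0.8100 + -1.4300i → escape time 2

Answer: 883
752
222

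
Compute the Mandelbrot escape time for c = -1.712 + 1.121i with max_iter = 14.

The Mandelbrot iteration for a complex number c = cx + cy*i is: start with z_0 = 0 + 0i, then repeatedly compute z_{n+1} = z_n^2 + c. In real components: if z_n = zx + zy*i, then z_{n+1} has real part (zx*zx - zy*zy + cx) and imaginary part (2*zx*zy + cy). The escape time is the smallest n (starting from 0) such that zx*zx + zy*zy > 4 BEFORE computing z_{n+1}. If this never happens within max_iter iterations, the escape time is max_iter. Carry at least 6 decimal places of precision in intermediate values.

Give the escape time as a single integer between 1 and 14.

Answer: 1

Derivation:
z_0 = 0 + 0i, c = -1.7120 + 1.1210i
Iter 1: z = -1.7120 + 1.1210i, |z|^2 = 4.1876
Escaped at iteration 1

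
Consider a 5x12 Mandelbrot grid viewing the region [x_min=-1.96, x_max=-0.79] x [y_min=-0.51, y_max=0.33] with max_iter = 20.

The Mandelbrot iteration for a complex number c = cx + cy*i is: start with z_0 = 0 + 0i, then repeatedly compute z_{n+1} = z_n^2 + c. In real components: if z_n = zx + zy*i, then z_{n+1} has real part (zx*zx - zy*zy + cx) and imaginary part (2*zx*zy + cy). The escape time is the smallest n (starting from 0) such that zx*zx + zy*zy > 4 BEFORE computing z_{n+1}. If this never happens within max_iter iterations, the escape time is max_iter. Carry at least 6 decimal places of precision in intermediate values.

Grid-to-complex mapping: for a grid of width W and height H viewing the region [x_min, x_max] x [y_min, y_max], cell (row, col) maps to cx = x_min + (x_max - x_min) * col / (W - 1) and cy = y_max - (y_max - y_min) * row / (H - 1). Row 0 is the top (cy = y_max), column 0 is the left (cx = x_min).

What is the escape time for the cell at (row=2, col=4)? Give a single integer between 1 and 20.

z_0 = 0 + 0i, c = -0.7900 + 0.1773i
Iter 1: z = -0.7900 + 0.1773i, |z|^2 = 0.6555
Iter 2: z = -0.1973 + -0.1028i, |z|^2 = 0.0495
Iter 3: z = -0.7616 + 0.2179i, |z|^2 = 0.6275
Iter 4: z = -0.2574 + -0.1546i, |z|^2 = 0.0901
Iter 5: z = -0.7477 + 0.2568i, |z|^2 = 0.6249
Iter 6: z = -0.2970 + -0.2068i, |z|^2 = 0.1310
Iter 7: z = -0.7446 + 0.3001i, |z|^2 = 0.6444
Iter 8: z = -0.3257 + -0.2696i, |z|^2 = 0.1788
Iter 9: z = -0.7566 + 0.3529i, |z|^2 = 0.6970
Iter 10: z = -0.3421 + -0.3567i, |z|^2 = 0.2443
Iter 11: z = -0.8002 + 0.4213i, |z|^2 = 0.8179
Iter 12: z = -0.3271 + -0.4970i, |z|^2 = 0.3540
Iter 13: z = -0.9300 + 0.5025i, |z|^2 = 1.1174
Iter 14: z = -0.1775 + -0.7573i, |z|^2 = 0.6050
Iter 15: z = -1.3320 + 0.4461i, |z|^2 = 1.9733
Iter 16: z = 0.7852 + -1.0113i, |z|^2 = 1.6392
Iter 17: z = -1.1960 + -1.4109i, |z|^2 = 3.4211
Iter 18: z = -1.3501 + 3.5522i, |z|^2 = 14.4407
Escaped at iteration 18

Answer: 18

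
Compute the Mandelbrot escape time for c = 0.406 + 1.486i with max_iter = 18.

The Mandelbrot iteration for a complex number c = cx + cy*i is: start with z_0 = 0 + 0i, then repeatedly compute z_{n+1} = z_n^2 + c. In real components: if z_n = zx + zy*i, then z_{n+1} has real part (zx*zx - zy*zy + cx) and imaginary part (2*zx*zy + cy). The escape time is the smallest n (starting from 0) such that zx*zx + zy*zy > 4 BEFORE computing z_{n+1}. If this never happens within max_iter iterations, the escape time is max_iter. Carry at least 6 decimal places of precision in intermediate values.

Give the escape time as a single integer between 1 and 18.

z_0 = 0 + 0i, c = 0.4060 + 1.4860i
Iter 1: z = 0.4060 + 1.4860i, |z|^2 = 2.3730
Iter 2: z = -1.6374 + 2.6926i, |z|^2 = 9.9312
Escaped at iteration 2

Answer: 2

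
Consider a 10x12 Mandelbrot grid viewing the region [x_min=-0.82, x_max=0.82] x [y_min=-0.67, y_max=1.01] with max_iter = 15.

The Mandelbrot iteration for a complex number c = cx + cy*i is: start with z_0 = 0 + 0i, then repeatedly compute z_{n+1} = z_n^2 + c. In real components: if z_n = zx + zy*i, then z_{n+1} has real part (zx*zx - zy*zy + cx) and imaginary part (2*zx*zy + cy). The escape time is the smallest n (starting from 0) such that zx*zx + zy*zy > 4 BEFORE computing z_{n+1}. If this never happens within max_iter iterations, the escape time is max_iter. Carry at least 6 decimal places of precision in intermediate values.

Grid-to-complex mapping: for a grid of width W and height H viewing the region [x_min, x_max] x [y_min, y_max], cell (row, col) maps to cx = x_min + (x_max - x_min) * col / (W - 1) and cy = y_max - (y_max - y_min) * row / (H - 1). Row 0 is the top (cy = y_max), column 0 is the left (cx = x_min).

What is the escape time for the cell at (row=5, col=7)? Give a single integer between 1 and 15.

Answer: 7

Derivation:
z_0 = 0 + 0i, c = 0.4556 + 0.2464i
Iter 1: z = 0.4556 + 0.2464i, |z|^2 = 0.2682
Iter 2: z = 0.6024 + 0.4708i, |z|^2 = 0.5846
Iter 3: z = 0.5968 + 0.8136i, |z|^2 = 1.0181
Iter 4: z = 0.1497 + 1.2174i, |z|^2 = 1.5045
Iter 5: z = -1.0041 + 0.6109i, |z|^2 = 1.3814
Iter 6: z = 1.0906 + -0.9804i, |z|^2 = 2.1507
Iter 7: z = 0.6838 + -1.8922i, |z|^2 = 4.0480
Escaped at iteration 7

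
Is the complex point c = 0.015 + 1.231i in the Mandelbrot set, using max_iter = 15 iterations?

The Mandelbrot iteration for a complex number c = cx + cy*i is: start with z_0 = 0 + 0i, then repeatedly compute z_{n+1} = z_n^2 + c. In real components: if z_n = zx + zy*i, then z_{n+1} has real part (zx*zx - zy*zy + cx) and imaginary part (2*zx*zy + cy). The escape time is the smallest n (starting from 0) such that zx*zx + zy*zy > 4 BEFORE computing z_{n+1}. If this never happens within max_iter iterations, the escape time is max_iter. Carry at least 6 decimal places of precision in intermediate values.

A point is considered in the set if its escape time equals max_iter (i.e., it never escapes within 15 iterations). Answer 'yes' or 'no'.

z_0 = 0 + 0i, c = 0.0150 + 1.2310i
Iter 1: z = 0.0150 + 1.2310i, |z|^2 = 1.5156
Iter 2: z = -1.5001 + 1.2679i, |z|^2 = 3.8581
Iter 3: z = 0.6578 + -2.5731i, |z|^2 = 7.0537
Escaped at iteration 3

Answer: no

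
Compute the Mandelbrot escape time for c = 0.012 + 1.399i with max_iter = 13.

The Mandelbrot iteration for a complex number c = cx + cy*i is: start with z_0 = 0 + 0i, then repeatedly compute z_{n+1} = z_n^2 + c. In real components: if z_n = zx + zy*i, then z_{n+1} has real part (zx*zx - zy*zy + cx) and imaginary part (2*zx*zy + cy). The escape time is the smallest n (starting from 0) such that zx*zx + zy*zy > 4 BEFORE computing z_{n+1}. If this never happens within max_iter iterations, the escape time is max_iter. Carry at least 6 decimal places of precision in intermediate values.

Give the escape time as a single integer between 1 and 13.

z_0 = 0 + 0i, c = 0.0120 + 1.3990i
Iter 1: z = 0.0120 + 1.3990i, |z|^2 = 1.9573
Iter 2: z = -1.9451 + 1.4326i, |z|^2 = 5.8355
Escaped at iteration 2

Answer: 2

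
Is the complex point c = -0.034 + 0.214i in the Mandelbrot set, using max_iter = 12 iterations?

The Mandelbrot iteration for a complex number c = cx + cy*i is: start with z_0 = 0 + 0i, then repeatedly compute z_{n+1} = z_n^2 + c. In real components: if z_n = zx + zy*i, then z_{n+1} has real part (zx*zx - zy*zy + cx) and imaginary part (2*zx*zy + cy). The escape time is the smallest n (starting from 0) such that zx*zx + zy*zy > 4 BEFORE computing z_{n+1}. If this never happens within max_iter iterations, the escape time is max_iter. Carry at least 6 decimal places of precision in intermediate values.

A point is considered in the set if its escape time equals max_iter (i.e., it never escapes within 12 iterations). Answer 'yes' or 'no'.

z_0 = 0 + 0i, c = -0.0340 + 0.2140i
Iter 1: z = -0.0340 + 0.2140i, |z|^2 = 0.0470
Iter 2: z = -0.0786 + 0.1994i, |z|^2 = 0.0460
Iter 3: z = -0.0676 + 0.1826i, |z|^2 = 0.0379
Iter 4: z = -0.0628 + 0.1893i, |z|^2 = 0.0398
Iter 5: z = -0.0659 + 0.1902i, |z|^2 = 0.0405
Iter 6: z = -0.0658 + 0.1889i, |z|^2 = 0.0400
Iter 7: z = -0.0654 + 0.1891i, |z|^2 = 0.0400
Iter 8: z = -0.0655 + 0.1893i, |z|^2 = 0.0401
Iter 9: z = -0.0655 + 0.1892i, |z|^2 = 0.0401
Iter 10: z = -0.0655 + 0.1892i, |z|^2 = 0.0401
Iter 11: z = -0.0655 + 0.1892i, |z|^2 = 0.0401
Did not escape in 12 iterations → in set

Answer: yes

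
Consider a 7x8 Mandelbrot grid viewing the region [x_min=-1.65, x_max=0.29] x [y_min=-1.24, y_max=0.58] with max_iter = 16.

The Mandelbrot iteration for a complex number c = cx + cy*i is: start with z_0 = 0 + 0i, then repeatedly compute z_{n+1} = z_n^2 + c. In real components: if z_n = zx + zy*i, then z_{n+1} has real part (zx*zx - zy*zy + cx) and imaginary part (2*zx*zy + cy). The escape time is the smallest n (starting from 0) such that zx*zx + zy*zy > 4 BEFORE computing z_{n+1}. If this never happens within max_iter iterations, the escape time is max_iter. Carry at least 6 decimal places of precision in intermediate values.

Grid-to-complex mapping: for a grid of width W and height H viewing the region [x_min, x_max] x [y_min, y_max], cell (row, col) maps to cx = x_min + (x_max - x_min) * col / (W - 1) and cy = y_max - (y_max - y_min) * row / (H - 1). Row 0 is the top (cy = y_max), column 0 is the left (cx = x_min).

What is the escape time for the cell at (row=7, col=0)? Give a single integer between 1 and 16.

z_0 = 0 + 0i, c = -1.6500 + -1.2400i
Iter 1: z = -1.6500 + -1.2400i, |z|^2 = 4.2601
Escaped at iteration 1

Answer: 1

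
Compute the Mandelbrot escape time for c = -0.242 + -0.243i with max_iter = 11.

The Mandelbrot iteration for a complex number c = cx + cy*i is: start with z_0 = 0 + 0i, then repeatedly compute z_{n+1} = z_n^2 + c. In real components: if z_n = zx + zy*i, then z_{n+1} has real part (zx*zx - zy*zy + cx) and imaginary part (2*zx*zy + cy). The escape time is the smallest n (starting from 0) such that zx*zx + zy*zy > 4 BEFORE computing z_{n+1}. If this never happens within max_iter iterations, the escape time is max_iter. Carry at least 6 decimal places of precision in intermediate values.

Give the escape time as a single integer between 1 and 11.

Answer: 11

Derivation:
z_0 = 0 + 0i, c = -0.2420 + -0.2430i
Iter 1: z = -0.2420 + -0.2430i, |z|^2 = 0.1176
Iter 2: z = -0.2425 + -0.1254i, |z|^2 = 0.0745
Iter 3: z = -0.1989 + -0.1822i, |z|^2 = 0.0728
Iter 4: z = -0.2356 + -0.1705i, |z|^2 = 0.0846
Iter 5: z = -0.2156 + -0.1626i, |z|^2 = 0.0729
Iter 6: z = -0.2220 + -0.1729i, |z|^2 = 0.0792
Iter 7: z = -0.2226 + -0.1662i, |z|^2 = 0.0772
Iter 8: z = -0.2201 + -0.1690i, |z|^2 = 0.0770
Iter 9: z = -0.2221 + -0.1686i, |z|^2 = 0.0778
Iter 10: z = -0.2211 + -0.1681i, |z|^2 = 0.0771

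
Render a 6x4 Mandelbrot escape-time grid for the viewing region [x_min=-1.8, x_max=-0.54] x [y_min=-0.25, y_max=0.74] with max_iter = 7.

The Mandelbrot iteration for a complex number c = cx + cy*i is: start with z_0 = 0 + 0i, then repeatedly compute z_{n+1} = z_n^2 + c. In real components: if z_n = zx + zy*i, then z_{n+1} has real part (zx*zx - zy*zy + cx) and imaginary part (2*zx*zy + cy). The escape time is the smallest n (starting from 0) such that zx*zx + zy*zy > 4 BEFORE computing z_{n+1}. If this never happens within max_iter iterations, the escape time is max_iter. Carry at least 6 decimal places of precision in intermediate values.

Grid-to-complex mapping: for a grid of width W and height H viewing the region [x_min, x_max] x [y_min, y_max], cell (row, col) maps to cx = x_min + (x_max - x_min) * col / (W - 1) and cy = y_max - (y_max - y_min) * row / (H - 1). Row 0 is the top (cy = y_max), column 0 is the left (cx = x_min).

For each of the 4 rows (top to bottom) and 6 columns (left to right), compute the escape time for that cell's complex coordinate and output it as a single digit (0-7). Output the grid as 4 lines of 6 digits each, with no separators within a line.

Answer: 233346
347677
477777
457777

Derivation:
(row=0, col=0): c = -1.8000 + 0.7400i → escape time 2
(row=0, col=1): c = -1.5480 + 0.7400i → escape time 3
(row=0, col=2): c = -1.2960 + 0.7400i → escape time 3
(row=0, col=3): c = -1.0440 + 0.7400i → escape time 3
(row=0, col=4): c = -0.7920 + 0.7400i → escape time 4
(row=0, col=5): c = -0.5400 + 0.7400i → escape time 6
(row=1, col=0): c = -1.8000 + 0.4100i → escape time 3
(row=1, col=1): c = -1.5480 + 0.4100i → escape time 4
(row=1, col=2): c = -1.2960 + 0.4100i → escape time 7
(row=1, col=3): c = -1.0440 + 0.4100i → escape time 6
(row=1, col=4): c = -0.7920 + 0.4100i → escape time 7
(row=1, col=5): c = -0.5400 + 0.4100i → escape time 7
(row=2, col=0): c = -1.8000 + 0.0800i → escape time 4
(row=2, col=1): c = -1.5480 + 0.0800i → escape time 7
(row=2, col=2): c = -1.2960 + 0.0800i → escape time 7
(row=2, col=3): c = -1.0440 + 0.0800i → escape time 7
(row=2, col=4): c = -0.7920 + 0.0800i → escape time 7
(row=2, col=5): c = -0.5400 + 0.0800i → escape time 7
(row=3, col=0): c = -1.8000 + -0.2500i → escape time 4
(row=3, col=1): c = -1.5480 + -0.2500i → escape time 5
(row=3, col=2): c = -1.2960 + -0.2500i → escape time 7
(row=3, col=3): c = -1.0440 + -0.2500i → escape time 7
(row=3, col=4): c = -0.7920 + -0.2500i → escape time 7
(row=3, col=5): c = -0.5400 + -0.2500i → escape time 7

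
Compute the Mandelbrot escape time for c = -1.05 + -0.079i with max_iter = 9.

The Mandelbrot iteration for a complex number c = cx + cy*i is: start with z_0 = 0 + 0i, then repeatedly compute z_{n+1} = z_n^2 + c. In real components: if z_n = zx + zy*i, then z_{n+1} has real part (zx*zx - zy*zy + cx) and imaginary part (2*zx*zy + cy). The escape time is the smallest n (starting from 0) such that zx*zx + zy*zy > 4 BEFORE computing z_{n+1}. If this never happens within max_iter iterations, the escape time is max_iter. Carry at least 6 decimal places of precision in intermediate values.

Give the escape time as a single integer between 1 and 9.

z_0 = 0 + 0i, c = -1.0500 + -0.0790i
Iter 1: z = -1.0500 + -0.0790i, |z|^2 = 1.1087
Iter 2: z = 0.0463 + 0.0869i, |z|^2 = 0.0097
Iter 3: z = -1.0554 + -0.0710i, |z|^2 = 1.1189
Iter 4: z = 0.0589 + 0.0708i, |z|^2 = 0.0085
Iter 5: z = -1.0515 + -0.0707i, |z|^2 = 1.1107
Iter 6: z = 0.0508 + 0.0696i, |z|^2 = 0.0074
Iter 7: z = -1.0523 + -0.0719i, |z|^2 = 1.1124
Iter 8: z = 0.0521 + 0.0724i, |z|^2 = 0.0080

Answer: 9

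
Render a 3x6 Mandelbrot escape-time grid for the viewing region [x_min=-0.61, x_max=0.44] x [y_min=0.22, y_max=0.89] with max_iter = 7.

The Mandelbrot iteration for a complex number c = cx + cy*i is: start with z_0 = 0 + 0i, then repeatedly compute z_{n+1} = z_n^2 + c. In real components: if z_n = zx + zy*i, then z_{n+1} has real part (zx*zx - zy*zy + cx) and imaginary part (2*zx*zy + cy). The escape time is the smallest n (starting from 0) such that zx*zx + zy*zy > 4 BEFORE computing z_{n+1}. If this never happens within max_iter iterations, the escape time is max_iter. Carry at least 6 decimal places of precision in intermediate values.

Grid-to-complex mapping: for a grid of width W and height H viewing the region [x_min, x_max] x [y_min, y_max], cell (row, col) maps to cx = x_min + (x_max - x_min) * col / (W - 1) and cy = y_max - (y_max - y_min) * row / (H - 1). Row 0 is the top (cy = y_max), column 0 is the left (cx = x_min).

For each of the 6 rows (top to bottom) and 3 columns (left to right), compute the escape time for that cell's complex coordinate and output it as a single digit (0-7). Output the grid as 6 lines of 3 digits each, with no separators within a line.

(row=0, col=0): c = -0.6100 + 0.8900i → escape time 4
(row=0, col=1): c = -0.0850 + 0.8900i → escape time 7
(row=0, col=2): c = 0.4400 + 0.8900i → escape time 3
(row=1, col=0): c = -0.6100 + 0.7560i → escape time 5
(row=1, col=1): c = -0.0850 + 0.7560i → escape time 7
(row=1, col=2): c = 0.4400 + 0.7560i → escape time 4
(row=2, col=0): c = -0.6100 + 0.6220i → escape time 7
(row=2, col=1): c = -0.0850 + 0.6220i → escape time 7
(row=2, col=2): c = 0.4400 + 0.6220i → escape time 5
(row=3, col=0): c = -0.6100 + 0.4880i → escape time 7
(row=3, col=1): c = -0.0850 + 0.4880i → escape time 7
(row=3, col=2): c = 0.4400 + 0.4880i → escape time 6
(row=4, col=0): c = -0.6100 + 0.3540i → escape time 7
(row=4, col=1): c = -0.0850 + 0.3540i → escape time 7
(row=4, col=2): c = 0.4400 + 0.3540i → escape time 7
(row=5, col=0): c = -0.6100 + 0.2200i → escape time 7
(row=5, col=1): c = -0.0850 + 0.2200i → escape time 7
(row=5, col=2): c = 0.4400 + 0.2200i → escape time 7

Answer: 473
574
775
776
777
777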